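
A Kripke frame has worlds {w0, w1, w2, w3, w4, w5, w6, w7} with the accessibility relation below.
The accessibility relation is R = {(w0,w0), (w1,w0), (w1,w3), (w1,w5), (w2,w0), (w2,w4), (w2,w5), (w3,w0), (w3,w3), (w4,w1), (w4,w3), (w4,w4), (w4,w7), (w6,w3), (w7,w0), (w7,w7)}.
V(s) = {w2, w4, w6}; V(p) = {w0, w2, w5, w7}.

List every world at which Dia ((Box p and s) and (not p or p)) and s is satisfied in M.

Let φ = Dia ((Box p and s) and (not p or p)) and s. Evaluate φ at each world:
  w0 (successors {w0}): φ is false.
  w1 (successors {w0, w3, w5}): φ is false.
  w2 (successors {w0, w4, w5}): φ is false.
  w3 (successors {w0, w3}): φ is false.
  w4 (successors {w1, w3, w4, w7}): φ is false.
  w5 (successors ∅): φ is false.
  w6 (successors {w3}): φ is false.
  w7 (successors {w0, w7}): φ is false.
For instance, at w1:
  At w1: Dia ((Box p and s) and (not p or p)) is false, s is false, so Dia ((Box p and s) and (not p or p)) and s is false.
    At w1: Dia ((Box p and s) and (not p or p)) requires (Box p and s) and (not p or p) at some successor in {w0, w3, w5}.
      At w0: (Box p and s) and (not p or p) is false.
      At w3: (Box p and s) and (not p or p) is false.
      At w5: (Box p and s) and (not p or p) is false.
    So Dia ((Box p and s) and (not p or p)) is false at w1.
Satisfying worlds: none.

none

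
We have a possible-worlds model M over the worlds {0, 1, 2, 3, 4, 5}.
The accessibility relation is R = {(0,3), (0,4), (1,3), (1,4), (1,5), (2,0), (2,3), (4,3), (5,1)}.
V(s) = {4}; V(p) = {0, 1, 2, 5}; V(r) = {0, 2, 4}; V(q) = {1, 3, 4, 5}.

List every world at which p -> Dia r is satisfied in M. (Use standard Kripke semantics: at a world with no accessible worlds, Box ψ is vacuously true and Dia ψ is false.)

0, 1, 2, 3, 4

Let φ = p -> Dia r. Evaluate φ at each world:
  0 (successors {3, 4}): φ is true.
  1 (successors {3, 4, 5}): φ is true.
  2 (successors {0, 3}): φ is true.
  3 (successors ∅): φ is true.
  4 (successors {3}): φ is true.
  5 (successors {1}): φ is false.
For instance, at 1:
  At 1: p is true, Dia r is true, so p -> Dia r is true.
    At 1: Dia r requires r at some successor in {3, 4, 5}.
      r holds at 4, so Dia r is true at 1.
Satisfying worlds: {0, 1, 2, 3, 4}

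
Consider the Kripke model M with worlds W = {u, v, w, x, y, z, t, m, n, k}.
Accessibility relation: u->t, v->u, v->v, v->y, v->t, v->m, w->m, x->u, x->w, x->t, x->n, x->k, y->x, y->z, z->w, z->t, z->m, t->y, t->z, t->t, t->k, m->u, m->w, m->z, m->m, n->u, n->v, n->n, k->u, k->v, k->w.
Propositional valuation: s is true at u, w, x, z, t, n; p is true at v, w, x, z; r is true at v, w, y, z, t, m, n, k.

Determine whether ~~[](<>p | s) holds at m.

At m: ~[](<>p | s) is false, so ~~[](<>p | s) is true.
  At m: [](<>p | s) is true, so ~[](<>p | s) is false.
    At m: [](<>p | s) requires <>p | s at every successor {u, w, z, m}.
      At u: <>p | s is true.
      At w: <>p | s is true.
      At z: <>p | s is true.
      At m: <>p | s is true.
    So [](<>p | s) is true at m.

Yes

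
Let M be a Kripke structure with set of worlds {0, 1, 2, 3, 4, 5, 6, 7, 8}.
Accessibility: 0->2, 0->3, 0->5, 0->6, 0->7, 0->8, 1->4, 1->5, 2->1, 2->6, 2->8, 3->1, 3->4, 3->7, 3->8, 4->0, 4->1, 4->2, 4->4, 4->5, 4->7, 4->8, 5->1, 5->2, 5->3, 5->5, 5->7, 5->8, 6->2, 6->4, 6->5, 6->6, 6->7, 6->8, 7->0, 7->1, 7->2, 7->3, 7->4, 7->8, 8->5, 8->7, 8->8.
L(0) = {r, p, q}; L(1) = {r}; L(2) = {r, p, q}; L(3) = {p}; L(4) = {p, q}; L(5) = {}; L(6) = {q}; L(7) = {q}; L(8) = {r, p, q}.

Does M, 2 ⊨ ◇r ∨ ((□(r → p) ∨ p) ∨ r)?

Yes

At 2: ◇r is true, (□(r → p) ∨ p) ∨ r is true, so ◇r ∨ ((□(r → p) ∨ p) ∨ r) is true.
  At 2: ◇r requires r at some successor in {1, 6, 8}.
    r holds at 1, so ◇r is true at 2.
  At 2: □(r → p) ∨ p is true, r is true, so (□(r → p) ∨ p) ∨ r is true.
    At 2: □(r → p) is false, p is true, so □(r → p) ∨ p is true.
      At 2: □(r → p) requires r → p at every successor {1, 6, 8}.
        r → p fails at 1, so □(r → p) is false at 2.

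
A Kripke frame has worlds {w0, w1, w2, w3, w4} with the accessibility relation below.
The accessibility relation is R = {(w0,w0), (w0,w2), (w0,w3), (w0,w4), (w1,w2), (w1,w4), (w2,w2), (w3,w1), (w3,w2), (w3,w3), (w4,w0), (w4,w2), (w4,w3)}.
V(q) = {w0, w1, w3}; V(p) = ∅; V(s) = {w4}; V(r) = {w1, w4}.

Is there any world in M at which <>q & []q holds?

No

Let φ = <>q & []q. Evaluate φ at each world:
  w0 (successors {w0, w2, w3, w4}): φ is false.
  w1 (successors {w2, w4}): φ is false.
  w2 (successors {w2}): φ is false.
  w3 (successors {w1, w2, w3}): φ is false.
  w4 (successors {w0, w2, w3}): φ is false.
For instance, at w0:
  At w0: <>q is true, []q is false, so <>q & []q is false.
    At w0: <>q requires q at some successor in {w0, w2, w3, w4}.
      q holds at w0, so <>q is true at w0.
    At w0: []q requires q at every successor {w0, w2, w3, w4}.
      q fails at w2, so []q is false at w0.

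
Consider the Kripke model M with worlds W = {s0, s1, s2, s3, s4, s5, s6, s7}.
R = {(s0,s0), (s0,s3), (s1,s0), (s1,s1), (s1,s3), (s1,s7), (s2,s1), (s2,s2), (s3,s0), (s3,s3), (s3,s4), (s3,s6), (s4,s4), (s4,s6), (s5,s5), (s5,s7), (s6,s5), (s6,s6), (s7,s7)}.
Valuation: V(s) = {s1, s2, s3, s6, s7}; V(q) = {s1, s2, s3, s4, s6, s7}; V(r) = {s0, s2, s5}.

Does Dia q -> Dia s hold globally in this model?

Recall that Dia ψ holds at a world iff ψ holds at some accessible world.
Let φ = Dia q -> Dia s. Evaluate φ at each world:
  s0 (successors {s0, s3}): φ is true.
  s1 (successors {s0, s1, s3, s7}): φ is true.
  s2 (successors {s1, s2}): φ is true.
  s3 (successors {s0, s3, s4, s6}): φ is true.
  s4 (successors {s4, s6}): φ is true.
  s5 (successors {s5, s7}): φ is true.
  s6 (successors {s5, s6}): φ is true.
  s7 (successors {s7}): φ is true.
For instance, at s7:
  At s7: Dia q is true, Dia s is true, so Dia q -> Dia s is true.
    At s7: Dia q requires q at some successor in {s7}.
      q holds at s7, so Dia q is true at s7.
    At s7: Dia s requires s at some successor in {s7}.
      s holds at s7, so Dia s is true at s7.

Yes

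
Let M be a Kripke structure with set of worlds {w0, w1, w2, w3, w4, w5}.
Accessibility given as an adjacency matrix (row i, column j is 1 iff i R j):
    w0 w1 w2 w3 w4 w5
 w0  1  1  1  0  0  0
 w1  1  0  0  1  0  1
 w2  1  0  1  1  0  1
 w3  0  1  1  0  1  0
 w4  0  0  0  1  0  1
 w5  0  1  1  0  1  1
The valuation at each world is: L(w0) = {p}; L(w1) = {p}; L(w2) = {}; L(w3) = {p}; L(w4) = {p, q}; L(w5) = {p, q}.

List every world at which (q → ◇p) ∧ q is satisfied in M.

w4, w5

Let φ = (q → ◇p) ∧ q. Evaluate φ at each world:
  w0 (successors {w0, w1, w2}): φ is false.
  w1 (successors {w0, w3, w5}): φ is false.
  w2 (successors {w0, w2, w3, w5}): φ is false.
  w3 (successors {w1, w2, w4}): φ is false.
  w4 (successors {w3, w5}): φ is true.
  w5 (successors {w1, w2, w4, w5}): φ is true.
For instance, at w5:
  At w5: q → ◇p is true, q is true, so (q → ◇p) ∧ q is true.
    At w5: q is true, ◇p is true, so q → ◇p is true.
      At w5: ◇p requires p at some successor in {w1, w2, w4, w5}.
        p holds at w1, so ◇p is true at w5.
Satisfying worlds: {w4, w5}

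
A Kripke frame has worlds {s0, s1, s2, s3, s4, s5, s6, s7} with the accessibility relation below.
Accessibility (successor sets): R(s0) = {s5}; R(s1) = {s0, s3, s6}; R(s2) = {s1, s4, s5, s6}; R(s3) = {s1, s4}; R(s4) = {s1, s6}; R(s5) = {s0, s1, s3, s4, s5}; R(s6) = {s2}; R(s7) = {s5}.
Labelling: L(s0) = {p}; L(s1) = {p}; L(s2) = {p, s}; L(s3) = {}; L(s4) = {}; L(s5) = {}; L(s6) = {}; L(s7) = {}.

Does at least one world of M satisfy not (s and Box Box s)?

Yes

Recall that Box ψ holds at a world iff ψ holds at every accessible world, and Dia ψ holds iff ψ holds at some accessible world.
Let φ = not (s and Box Box s). Evaluate φ at each world:
  s0 (successors {s5}): φ is true.
  s1 (successors {s0, s3, s6}): φ is true.
  s2 (successors {s1, s4, s5, s6}): φ is true.
  s3 (successors {s1, s4}): φ is true.
  s4 (successors {s1, s6}): φ is true.
  s5 (successors {s0, s1, s3, s4, s5}): φ is true.
  s6 (successors {s2}): φ is true.
  s7 (successors {s5}): φ is true.
Detail at s0 (witness):
  At s0: s and Box Box s is false, so not (s and Box Box s) is true.
    At s0: s is false, Box Box s is false, so s and Box Box s is false.
      At s0: Box Box s requires Box s at every successor {s5}.
        Box s fails at s5, so Box Box s is false at s0.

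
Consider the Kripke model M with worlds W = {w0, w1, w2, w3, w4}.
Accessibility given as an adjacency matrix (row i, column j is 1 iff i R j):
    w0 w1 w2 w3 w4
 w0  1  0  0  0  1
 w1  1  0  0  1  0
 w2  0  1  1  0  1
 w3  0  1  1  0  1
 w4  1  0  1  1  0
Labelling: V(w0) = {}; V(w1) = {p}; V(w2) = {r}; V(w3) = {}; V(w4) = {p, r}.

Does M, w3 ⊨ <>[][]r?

No

Recall that []ψ holds at a world iff ψ holds at every accessible world, and <>ψ holds iff ψ holds at some accessible world.
At w3: <>[][]r requires [][]r at some successor in {w1, w2, w4}.
  At w1: [][]r is false.
  At w2: [][]r is false.
  At w4: [][]r is false.
So <>[][]r is false at w3.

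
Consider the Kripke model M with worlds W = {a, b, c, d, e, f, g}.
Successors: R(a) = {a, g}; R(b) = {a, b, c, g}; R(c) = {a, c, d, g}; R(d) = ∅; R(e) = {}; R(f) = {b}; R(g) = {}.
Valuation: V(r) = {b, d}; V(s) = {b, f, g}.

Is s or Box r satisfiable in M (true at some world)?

Yes

Recall that Box ψ holds at a world iff ψ holds at every accessible world, and Dia ψ holds iff ψ holds at some accessible world.
Let φ = s or Box r. Evaluate φ at each world:
  a (successors {a, g}): φ is false.
  b (successors {a, b, c, g}): φ is true.
  c (successors {a, c, d, g}): φ is false.
  d (successors ∅): φ is true.
  e (successors ∅): φ is true.
  f (successors {b}): φ is true.
  g (successors ∅): φ is true.
Detail at b (witness):
  At b: s is true, Box r is false, so s or Box r is true.
    At b: Box r requires r at every successor {a, b, c, g}.
      r fails at a, so Box r is false at b.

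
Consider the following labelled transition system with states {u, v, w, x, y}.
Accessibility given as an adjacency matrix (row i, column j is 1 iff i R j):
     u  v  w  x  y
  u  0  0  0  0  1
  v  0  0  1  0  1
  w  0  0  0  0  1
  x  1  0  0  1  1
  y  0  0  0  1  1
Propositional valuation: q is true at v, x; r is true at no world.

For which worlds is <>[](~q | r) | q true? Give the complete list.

Let φ = <>[](~q | r) | q. Evaluate φ at each world:
  u (successors {y}): φ is false.
  v (successors {w, y}): φ is true.
  w (successors {y}): φ is false.
  x (successors {u, x, y}): φ is true.
  y (successors {x, y}): φ is false.
For instance, at x:
  At x: <>[](~q | r) is true, q is true, so <>[](~q | r) | q is true.
    At x: <>[](~q | r) requires [](~q | r) at some successor in {u, x, y}.
      [](~q | r) holds at u, so <>[](~q | r) is true at x.
Satisfying worlds: {v, x}

v, x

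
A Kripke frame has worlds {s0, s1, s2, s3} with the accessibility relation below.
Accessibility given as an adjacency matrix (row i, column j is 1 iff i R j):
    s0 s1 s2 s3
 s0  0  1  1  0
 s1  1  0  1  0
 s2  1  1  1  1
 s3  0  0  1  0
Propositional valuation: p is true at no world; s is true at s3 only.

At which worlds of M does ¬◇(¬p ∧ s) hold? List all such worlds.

Let φ = ¬◇(¬p ∧ s). Evaluate φ at each world:
  s0 (successors {s1, s2}): φ is true.
  s1 (successors {s0, s2}): φ is true.
  s2 (successors {s0, s1, s2, s3}): φ is false.
  s3 (successors {s2}): φ is true.
For instance, at s1:
  At s1: ◇(¬p ∧ s) is false, so ¬◇(¬p ∧ s) is true.
    At s1: ◇(¬p ∧ s) requires ¬p ∧ s at some successor in {s0, s2}.
      At s0: ¬p ∧ s is false.
      At s2: ¬p ∧ s is false.
    So ◇(¬p ∧ s) is false at s1.
Satisfying worlds: {s0, s1, s3}

s0, s1, s3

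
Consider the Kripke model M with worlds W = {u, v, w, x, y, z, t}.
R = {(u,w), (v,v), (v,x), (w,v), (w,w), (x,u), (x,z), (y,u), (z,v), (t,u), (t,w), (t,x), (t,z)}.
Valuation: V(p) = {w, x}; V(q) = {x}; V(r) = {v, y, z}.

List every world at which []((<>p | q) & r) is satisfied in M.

Let φ = []((<>p | q) & r). Evaluate φ at each world:
  u (successors {w}): φ is false.
  v (successors {v, x}): φ is false.
  w (successors {v, w}): φ is false.
  x (successors {u, z}): φ is false.
  y (successors {u}): φ is false.
  z (successors {v}): φ is true.
  t (successors {u, w, x, z}): φ is false.
For instance, at y:
  At y: []((<>p | q) & r) requires (<>p | q) & r at every successor {u}.
    (<>p | q) & r fails at u, so []((<>p | q) & r) is false at y.
      At u: <>p | q is true, r is false, so (<>p | q) & r is false.
Satisfying worlds: {z}

z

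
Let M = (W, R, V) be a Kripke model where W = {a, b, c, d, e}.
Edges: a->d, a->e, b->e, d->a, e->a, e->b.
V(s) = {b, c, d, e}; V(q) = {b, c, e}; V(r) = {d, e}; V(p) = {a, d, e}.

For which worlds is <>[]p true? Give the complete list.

Let φ = <>[]p. Evaluate φ at each world:
  a (successors {d, e}): φ is true.
  b (successors {e}): φ is false.
  c (successors ∅): φ is false.
  d (successors {a}): φ is true.
  e (successors {a, b}): φ is true.
For instance, at a:
  At a: <>[]p requires []p at some successor in {d, e}.
    []p holds at d, so <>[]p is true at a.
      At d: []p requires p at every successor {a}.
        At a: p is true.
      So []p is true at d.
Satisfying worlds: {a, d, e}

a, d, e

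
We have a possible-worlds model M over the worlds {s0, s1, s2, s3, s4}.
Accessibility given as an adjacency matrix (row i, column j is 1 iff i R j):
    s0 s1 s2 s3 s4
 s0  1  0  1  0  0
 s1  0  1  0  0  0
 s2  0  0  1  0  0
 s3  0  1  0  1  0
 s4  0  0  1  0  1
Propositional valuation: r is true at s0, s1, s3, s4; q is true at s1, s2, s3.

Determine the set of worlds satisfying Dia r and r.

s0, s1, s3, s4

Let φ = Dia r and r. Evaluate φ at each world:
  s0 (successors {s0, s2}): φ is true.
  s1 (successors {s1}): φ is true.
  s2 (successors {s2}): φ is false.
  s3 (successors {s1, s3}): φ is true.
  s4 (successors {s2, s4}): φ is true.
For instance, at s3:
  At s3: Dia r is true, r is true, so Dia r and r is true.
    At s3: Dia r requires r at some successor in {s1, s3}.
      r holds at s1, so Dia r is true at s3.
Satisfying worlds: {s0, s1, s3, s4}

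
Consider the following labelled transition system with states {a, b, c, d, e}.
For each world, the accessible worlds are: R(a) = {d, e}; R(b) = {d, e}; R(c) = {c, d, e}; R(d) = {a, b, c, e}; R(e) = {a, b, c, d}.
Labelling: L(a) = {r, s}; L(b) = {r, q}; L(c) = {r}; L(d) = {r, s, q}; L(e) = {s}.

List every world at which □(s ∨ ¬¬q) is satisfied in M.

a, b

Recall that □ψ holds at a world iff ψ holds at every accessible world, and ◇ψ holds iff ψ holds at some accessible world.
Let φ = □(s ∨ ¬¬q). Evaluate φ at each world:
  a (successors {d, e}): φ is true.
  b (successors {d, e}): φ is true.
  c (successors {c, d, e}): φ is false.
  d (successors {a, b, c, e}): φ is false.
  e (successors {a, b, c, d}): φ is false.
For instance, at a:
  At a: □(s ∨ ¬¬q) requires s ∨ ¬¬q at every successor {d, e}.
    At d: s ∨ ¬¬q is true.
    At e: s ∨ ¬¬q is true.
  So □(s ∨ ¬¬q) is true at a.
Satisfying worlds: {a, b}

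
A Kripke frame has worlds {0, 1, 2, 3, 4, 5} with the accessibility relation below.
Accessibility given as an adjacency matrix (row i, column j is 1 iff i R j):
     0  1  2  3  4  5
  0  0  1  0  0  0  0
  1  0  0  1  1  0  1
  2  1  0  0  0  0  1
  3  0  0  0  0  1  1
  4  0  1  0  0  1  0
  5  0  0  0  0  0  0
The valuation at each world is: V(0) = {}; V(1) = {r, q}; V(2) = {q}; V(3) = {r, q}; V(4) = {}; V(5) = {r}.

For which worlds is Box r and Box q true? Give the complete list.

0, 5

Let φ = Box r and Box q. Evaluate φ at each world:
  0 (successors {1}): φ is true.
  1 (successors {2, 3, 5}): φ is false.
  2 (successors {0, 5}): φ is false.
  3 (successors {4, 5}): φ is false.
  4 (successors {1, 4}): φ is false.
  5 (successors ∅): φ is true.
For instance, at 4:
  At 4: Box r is false, Box q is false, so Box r and Box q is false.
    At 4: Box r requires r at every successor {1, 4}.
      r fails at 4, so Box r is false at 4.
    At 4: Box q requires q at every successor {1, 4}.
      q fails at 4, so Box q is false at 4.
Satisfying worlds: {0, 5}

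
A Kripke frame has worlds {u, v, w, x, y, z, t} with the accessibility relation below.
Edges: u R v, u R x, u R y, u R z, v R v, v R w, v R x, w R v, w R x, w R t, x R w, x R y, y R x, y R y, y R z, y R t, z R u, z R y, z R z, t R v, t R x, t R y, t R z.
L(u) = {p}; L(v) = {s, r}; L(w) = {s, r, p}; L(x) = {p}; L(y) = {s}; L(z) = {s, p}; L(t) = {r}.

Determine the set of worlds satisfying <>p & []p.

Let φ = <>p & []p. Evaluate φ at each world:
  u (successors {v, x, y, z}): φ is false.
  v (successors {v, w, x}): φ is false.
  w (successors {v, x, t}): φ is false.
  x (successors {w, y}): φ is false.
  y (successors {x, y, z, t}): φ is false.
  z (successors {u, y, z}): φ is false.
  t (successors {v, x, y, z}): φ is false.
For instance, at x:
  At x: <>p is true, []p is false, so <>p & []p is false.
    At x: <>p requires p at some successor in {w, y}.
      p holds at w, so <>p is true at x.
    At x: []p requires p at every successor {w, y}.
      p fails at y, so []p is false at x.
Satisfying worlds: none.

none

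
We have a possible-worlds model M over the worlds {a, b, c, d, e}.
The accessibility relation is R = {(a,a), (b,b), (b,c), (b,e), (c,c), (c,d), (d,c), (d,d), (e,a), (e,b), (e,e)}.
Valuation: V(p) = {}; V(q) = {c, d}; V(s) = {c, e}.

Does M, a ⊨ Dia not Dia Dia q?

Yes

At a: Dia not Dia Dia q requires not Dia Dia q at some successor in {a}.
  not Dia Dia q holds at a, so Dia not Dia Dia q is true at a.
    At a: Dia Dia q is false, so not Dia Dia q is true.
      At a: Dia Dia q requires Dia q at some successor in {a}.
        At a: Dia q is false.
      So Dia Dia q is false at a.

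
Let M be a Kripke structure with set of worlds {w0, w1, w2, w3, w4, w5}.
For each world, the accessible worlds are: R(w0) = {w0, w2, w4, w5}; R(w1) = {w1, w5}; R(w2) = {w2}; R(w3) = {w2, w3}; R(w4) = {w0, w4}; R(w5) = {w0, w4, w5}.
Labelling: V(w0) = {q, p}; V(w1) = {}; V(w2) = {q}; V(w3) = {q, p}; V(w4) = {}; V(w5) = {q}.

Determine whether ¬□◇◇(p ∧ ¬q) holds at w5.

At w5: □◇◇(p ∧ ¬q) is false, so ¬□◇◇(p ∧ ¬q) is true.
  At w5: □◇◇(p ∧ ¬q) requires ◇◇(p ∧ ¬q) at every successor {w0, w4, w5}.
    ◇◇(p ∧ ¬q) fails at w0, so □◇◇(p ∧ ¬q) is false at w5.
      At w0: ◇◇(p ∧ ¬q) requires ◇(p ∧ ¬q) at some successor in {w0, w2, w4, w5}.
        At w0: ◇(p ∧ ¬q) is false.
        At w2: ◇(p ∧ ¬q) is false.
        At w4: ◇(p ∧ ¬q) is false.
        At w5: ◇(p ∧ ¬q) is false.
      So ◇◇(p ∧ ¬q) is false at w0.

Yes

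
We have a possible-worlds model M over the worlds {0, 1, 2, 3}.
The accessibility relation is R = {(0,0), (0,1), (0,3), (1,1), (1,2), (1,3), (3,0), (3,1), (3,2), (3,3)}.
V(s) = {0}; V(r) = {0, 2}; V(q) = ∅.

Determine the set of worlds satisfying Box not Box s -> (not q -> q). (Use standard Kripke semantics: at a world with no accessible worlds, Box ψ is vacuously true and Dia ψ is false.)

Recall that Box ψ holds at a world iff ψ holds at every accessible world, and Dia ψ holds iff ψ holds at some accessible world.
Let φ = Box not Box s -> (not q -> q). Evaluate φ at each world:
  0 (successors {0, 1, 3}): φ is false.
  1 (successors {1, 2, 3}): φ is true.
  2 (successors ∅): φ is false.
  3 (successors {0, 1, 2, 3}): φ is true.
For instance, at 0:
  At 0: Box not Box s is true, not q -> q is false, so Box not Box s -> (not q -> q) is false.
    At 0: Box not Box s requires not Box s at every successor {0, 1, 3}.
      At 0: not Box s is true.
      At 1: not Box s is true.
      At 3: not Box s is true.
    So Box not Box s is true at 0.
Satisfying worlds: {1, 3}

1, 3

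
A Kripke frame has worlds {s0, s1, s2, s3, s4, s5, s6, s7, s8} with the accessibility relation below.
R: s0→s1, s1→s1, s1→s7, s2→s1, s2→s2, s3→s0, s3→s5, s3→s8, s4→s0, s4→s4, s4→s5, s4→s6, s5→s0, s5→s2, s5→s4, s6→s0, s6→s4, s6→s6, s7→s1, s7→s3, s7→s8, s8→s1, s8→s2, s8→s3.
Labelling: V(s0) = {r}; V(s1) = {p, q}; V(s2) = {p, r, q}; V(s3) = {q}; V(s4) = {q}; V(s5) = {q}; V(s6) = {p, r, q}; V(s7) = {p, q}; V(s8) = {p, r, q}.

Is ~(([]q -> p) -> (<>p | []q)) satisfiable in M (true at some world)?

No

Recall that []ψ holds at a world iff ψ holds at every accessible world, and <>ψ holds iff ψ holds at some accessible world.
Let φ = ~(([]q -> p) -> (<>p | []q)). Evaluate φ at each world:
  s0 (successors {s1}): φ is false.
  s1 (successors {s1, s7}): φ is false.
  s2 (successors {s1, s2}): φ is false.
  s3 (successors {s0, s5, s8}): φ is false.
  s4 (successors {s0, s4, s5, s6}): φ is false.
  s5 (successors {s0, s2, s4}): φ is false.
  s6 (successors {s0, s4, s6}): φ is false.
  s7 (successors {s1, s3, s8}): φ is false.
  s8 (successors {s1, s2, s3}): φ is false.
For instance, at s2:
  At s2: ([]q -> p) -> (<>p | []q) is true, so ~(([]q -> p) -> (<>p | []q)) is false.
    At s2: []q -> p is true, <>p | []q is true, so ([]q -> p) -> (<>p | []q) is true.
      At s2: []q is true, p is true, so []q -> p is true.
      At s2: <>p is true, []q is true, so <>p | []q is true.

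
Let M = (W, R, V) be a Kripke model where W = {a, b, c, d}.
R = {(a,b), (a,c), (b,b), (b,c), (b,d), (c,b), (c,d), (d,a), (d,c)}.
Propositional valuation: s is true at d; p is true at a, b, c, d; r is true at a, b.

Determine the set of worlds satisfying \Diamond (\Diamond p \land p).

Recall that \Diamond ψ holds at a world iff ψ holds at some accessible world.
Let φ = \Diamond (\Diamond p \land p). Evaluate φ at each world:
  a (successors {b, c}): φ is true.
  b (successors {b, c, d}): φ is true.
  c (successors {b, d}): φ is true.
  d (successors {a, c}): φ is true.
For instance, at c:
  At c: \Diamond (\Diamond p \land p) requires \Diamond p \land p at some successor in {b, d}.
    \Diamond p \land p holds at b, so \Diamond (\Diamond p \land p) is true at c.
      At b: \Diamond p is true, p is true, so \Diamond p \land p is true.
Satisfying worlds: {a, b, c, d}

a, b, c, d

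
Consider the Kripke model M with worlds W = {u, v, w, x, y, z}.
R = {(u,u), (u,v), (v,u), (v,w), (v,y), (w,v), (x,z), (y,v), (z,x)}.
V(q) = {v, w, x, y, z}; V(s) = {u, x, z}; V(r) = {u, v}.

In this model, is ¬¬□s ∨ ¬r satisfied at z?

At z: ¬¬□s is true, ¬r is true, so ¬¬□s ∨ ¬r is true.
  At z: ¬□s is false, so ¬¬□s is true.
    At z: □s is true, so ¬□s is false.
      At z: □s requires s at every successor {x}.
        At x: s is true.
      So □s is true at z.

Yes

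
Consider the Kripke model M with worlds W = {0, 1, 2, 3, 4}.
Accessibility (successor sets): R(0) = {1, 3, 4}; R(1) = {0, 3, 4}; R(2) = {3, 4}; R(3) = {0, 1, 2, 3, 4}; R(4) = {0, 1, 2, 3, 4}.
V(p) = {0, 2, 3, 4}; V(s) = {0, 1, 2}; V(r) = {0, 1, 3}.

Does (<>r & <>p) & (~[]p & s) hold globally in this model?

Recall that []ψ holds at a world iff ψ holds at every accessible world, and <>ψ holds iff ψ holds at some accessible world.
Let φ = (<>r & <>p) & (~[]p & s). Evaluate φ at each world:
  0 (successors {1, 3, 4}): φ is true.
  1 (successors {0, 3, 4}): φ is false.
  2 (successors {3, 4}): φ is false.
  3 (successors {0, 1, 2, 3, 4}): φ is false.
  4 (successors {0, 1, 2, 3, 4}): φ is false.
Detail at 1 (counterexample):
  At 1: <>r & <>p is true, ~[]p & s is false, so (<>r & <>p) & (~[]p & s) is false.
    At 1: <>r is true, <>p is true, so <>r & <>p is true.
      At 1: <>r requires r at some successor in {0, 3, 4}.
        r holds at 0, so <>r is true at 1.
      At 1: <>p requires p at some successor in {0, 3, 4}.
        p holds at 0, so <>p is true at 1.
    At 1: ~[]p is false, s is true, so ~[]p & s is false.
      At 1: []p is true, so ~[]p is false.

No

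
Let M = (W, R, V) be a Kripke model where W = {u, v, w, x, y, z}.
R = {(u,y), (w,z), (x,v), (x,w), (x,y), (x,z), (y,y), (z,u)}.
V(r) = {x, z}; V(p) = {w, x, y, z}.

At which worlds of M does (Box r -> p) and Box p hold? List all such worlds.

Let φ = (Box r -> p) and Box p. Evaluate φ at each world:
  u (successors {y}): φ is true.
  v (successors ∅): φ is false.
  w (successors {z}): φ is true.
  x (successors {v, w, y, z}): φ is false.
  y (successors {y}): φ is true.
  z (successors {u}): φ is false.
For instance, at u:
  At u: Box r -> p is true, Box p is true, so (Box r -> p) and Box p is true.
    At u: Box r is false, p is false, so Box r -> p is true.
      At u: Box r requires r at every successor {y}.
        r fails at y, so Box r is false at u.
    At u: Box p requires p at every successor {y}.
      At y: p is true.
    So Box p is true at u.
Satisfying worlds: {u, w, y}

u, w, y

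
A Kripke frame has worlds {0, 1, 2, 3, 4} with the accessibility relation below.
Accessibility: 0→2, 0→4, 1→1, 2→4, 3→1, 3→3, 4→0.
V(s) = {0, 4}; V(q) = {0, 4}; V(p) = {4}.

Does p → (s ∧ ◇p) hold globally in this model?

No

Let φ = p → (s ∧ ◇p). Evaluate φ at each world:
  0 (successors {2, 4}): φ is true.
  1 (successors {1}): φ is true.
  2 (successors {4}): φ is true.
  3 (successors {1, 3}): φ is true.
  4 (successors {0}): φ is false.
Detail at 4 (counterexample):
  At 4: p is true, s ∧ ◇p is false, so p → (s ∧ ◇p) is false.
    At 4: s is true, ◇p is false, so s ∧ ◇p is false.
      At 4: ◇p requires p at some successor in {0}.
        At 0: p is false.
      So ◇p is false at 4.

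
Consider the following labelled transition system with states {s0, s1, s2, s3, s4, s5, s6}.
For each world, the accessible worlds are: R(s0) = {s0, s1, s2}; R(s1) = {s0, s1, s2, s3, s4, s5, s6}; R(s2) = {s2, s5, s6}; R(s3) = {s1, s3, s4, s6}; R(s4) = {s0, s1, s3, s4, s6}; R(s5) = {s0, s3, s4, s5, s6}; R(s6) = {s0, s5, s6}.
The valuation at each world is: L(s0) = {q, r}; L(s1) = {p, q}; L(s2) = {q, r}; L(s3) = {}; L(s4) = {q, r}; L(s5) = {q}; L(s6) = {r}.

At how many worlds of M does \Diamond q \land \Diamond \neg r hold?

7

Let φ = \Diamond q \land \Diamond \neg r. Evaluate φ at each world:
  s0 (successors {s0, s1, s2}): φ is true.
  s1 (successors {s0, s1, s2, s3, s4, s5, s6}): φ is true.
  s2 (successors {s2, s5, s6}): φ is true.
  s3 (successors {s1, s3, s4, s6}): φ is true.
  s4 (successors {s0, s1, s3, s4, s6}): φ is true.
  s5 (successors {s0, s3, s4, s5, s6}): φ is true.
  s6 (successors {s0, s5, s6}): φ is true.
For instance, at s5:
  At s5: \Diamond q is true, \Diamond \neg r is true, so \Diamond q \land \Diamond \neg r is true.
    At s5: \Diamond q requires q at some successor in {s0, s3, s4, s5, s6}.
      q holds at s0, so \Diamond q is true at s5.
    At s5: \Diamond \neg r requires \neg r at some successor in {s0, s3, s4, s5, s6}.
      \neg r holds at s3, so \Diamond \neg r is true at s5.
Satisfying worlds: {s0, s1, s2, s3, s4, s5, s6}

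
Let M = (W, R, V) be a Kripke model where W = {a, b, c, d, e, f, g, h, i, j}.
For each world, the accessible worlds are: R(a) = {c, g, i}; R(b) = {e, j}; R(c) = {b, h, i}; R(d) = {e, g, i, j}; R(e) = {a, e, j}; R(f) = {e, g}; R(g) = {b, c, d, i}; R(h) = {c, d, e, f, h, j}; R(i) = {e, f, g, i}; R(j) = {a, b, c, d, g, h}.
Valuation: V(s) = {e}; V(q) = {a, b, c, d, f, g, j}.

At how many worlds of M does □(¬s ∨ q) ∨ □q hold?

Recall that □ψ holds at a world iff ψ holds at every accessible world, and ◇ψ holds iff ψ holds at some accessible world.
Let φ = □(¬s ∨ q) ∨ □q. Evaluate φ at each world:
  a (successors {c, g, i}): φ is true.
  b (successors {e, j}): φ is false.
  c (successors {b, h, i}): φ is true.
  d (successors {e, g, i, j}): φ is false.
  e (successors {a, e, j}): φ is false.
  f (successors {e, g}): φ is false.
  g (successors {b, c, d, i}): φ is true.
  h (successors {c, d, e, f, h, j}): φ is false.
  i (successors {e, f, g, i}): φ is false.
  j (successors {a, b, c, d, g, h}): φ is true.
For instance, at i:
  At i: □(¬s ∨ q) is false, □q is false, so □(¬s ∨ q) ∨ □q is false.
    At i: □(¬s ∨ q) requires ¬s ∨ q at every successor {e, f, g, i}.
      ¬s ∨ q fails at e, so □(¬s ∨ q) is false at i.
    At i: □q requires q at every successor {e, f, g, i}.
      q fails at e, so □q is false at i.
Satisfying worlds: {a, c, g, j}

4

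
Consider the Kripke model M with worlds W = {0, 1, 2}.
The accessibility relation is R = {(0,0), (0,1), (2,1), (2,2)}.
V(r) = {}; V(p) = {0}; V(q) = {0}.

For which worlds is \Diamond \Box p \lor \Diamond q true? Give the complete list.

0, 2

Let φ = \Diamond \Box p \lor \Diamond q. Evaluate φ at each world:
  0 (successors {0, 1}): φ is true.
  1 (successors ∅): φ is false.
  2 (successors {1, 2}): φ is true.
For instance, at 2:
  At 2: \Diamond \Box p is true, \Diamond q is false, so \Diamond \Box p \lor \Diamond q is true.
    At 2: \Diamond \Box p requires \Box p at some successor in {1, 2}.
      \Box p holds at 1, so \Diamond \Box p is true at 2.
    At 2: \Diamond q requires q at some successor in {1, 2}.
      At 1: q is false.
      At 2: q is false.
    So \Diamond q is false at 2.
Satisfying worlds: {0, 2}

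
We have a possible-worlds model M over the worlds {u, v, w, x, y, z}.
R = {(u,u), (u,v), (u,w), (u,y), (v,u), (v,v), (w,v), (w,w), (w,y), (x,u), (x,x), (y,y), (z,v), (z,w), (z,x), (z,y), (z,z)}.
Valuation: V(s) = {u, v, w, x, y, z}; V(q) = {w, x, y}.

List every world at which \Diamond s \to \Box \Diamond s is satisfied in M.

u, v, w, x, y, z

Recall that \Box ψ holds at a world iff ψ holds at every accessible world, and \Diamond ψ holds iff ψ holds at some accessible world.
Let φ = \Diamond s \to \Box \Diamond s. Evaluate φ at each world:
  u (successors {u, v, w, y}): φ is true.
  v (successors {u, v}): φ is true.
  w (successors {v, w, y}): φ is true.
  x (successors {u, x}): φ is true.
  y (successors {y}): φ is true.
  z (successors {v, w, x, y, z}): φ is true.
For instance, at z:
  At z: \Diamond s is true, \Box \Diamond s is true, so \Diamond s \to \Box \Diamond s is true.
    At z: \Diamond s requires s at some successor in {v, w, x, y, z}.
      s holds at v, so \Diamond s is true at z.
    At z: \Box \Diamond s requires \Diamond s at every successor {v, w, x, y, z}.
      At v: \Diamond s is true.
      At w: \Diamond s is true.
      At x: \Diamond s is true.
      At y: \Diamond s is true.
      At z: \Diamond s is true.
    So \Box \Diamond s is true at z.
Satisfying worlds: {u, v, w, x, y, z}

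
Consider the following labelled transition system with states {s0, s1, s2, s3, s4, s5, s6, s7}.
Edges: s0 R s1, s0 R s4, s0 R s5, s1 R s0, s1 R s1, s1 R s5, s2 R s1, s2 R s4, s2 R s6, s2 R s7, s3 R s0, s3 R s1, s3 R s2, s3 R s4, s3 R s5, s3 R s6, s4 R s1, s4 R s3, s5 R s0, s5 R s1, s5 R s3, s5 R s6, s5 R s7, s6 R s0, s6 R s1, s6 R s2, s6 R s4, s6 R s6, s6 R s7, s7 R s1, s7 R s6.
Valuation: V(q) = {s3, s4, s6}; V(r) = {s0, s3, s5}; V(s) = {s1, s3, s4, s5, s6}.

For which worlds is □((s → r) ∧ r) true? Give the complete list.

none

Let φ = □((s → r) ∧ r). Evaluate φ at each world:
  s0 (successors {s1, s4, s5}): φ is false.
  s1 (successors {s0, s1, s5}): φ is false.
  s2 (successors {s1, s4, s6, s7}): φ is false.
  s3 (successors {s0, s1, s2, s4, s5, s6}): φ is false.
  s4 (successors {s1, s3}): φ is false.
  s5 (successors {s0, s1, s3, s6, s7}): φ is false.
  s6 (successors {s0, s1, s2, s4, s6, s7}): φ is false.
  s7 (successors {s1, s6}): φ is false.
For instance, at s0:
  At s0: □((s → r) ∧ r) requires (s → r) ∧ r at every successor {s1, s4, s5}.
    (s → r) ∧ r fails at s1, so □((s → r) ∧ r) is false at s0.
Satisfying worlds: none.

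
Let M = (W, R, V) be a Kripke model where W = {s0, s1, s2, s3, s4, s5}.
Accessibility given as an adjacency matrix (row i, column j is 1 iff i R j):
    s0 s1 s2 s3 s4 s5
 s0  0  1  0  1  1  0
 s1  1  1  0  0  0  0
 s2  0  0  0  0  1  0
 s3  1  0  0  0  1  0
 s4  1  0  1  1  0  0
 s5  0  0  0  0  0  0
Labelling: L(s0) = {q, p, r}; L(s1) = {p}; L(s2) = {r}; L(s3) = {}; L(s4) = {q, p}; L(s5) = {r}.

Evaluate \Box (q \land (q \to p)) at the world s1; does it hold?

No

Recall that \Box ψ holds at a world iff ψ holds at every accessible world, and \Diamond ψ holds iff ψ holds at some accessible world.
At s1: \Box (q \land (q \to p)) requires q \land (q \to p) at every successor {s0, s1}.
  q \land (q \to p) fails at s1, so \Box (q \land (q \to p)) is false at s1.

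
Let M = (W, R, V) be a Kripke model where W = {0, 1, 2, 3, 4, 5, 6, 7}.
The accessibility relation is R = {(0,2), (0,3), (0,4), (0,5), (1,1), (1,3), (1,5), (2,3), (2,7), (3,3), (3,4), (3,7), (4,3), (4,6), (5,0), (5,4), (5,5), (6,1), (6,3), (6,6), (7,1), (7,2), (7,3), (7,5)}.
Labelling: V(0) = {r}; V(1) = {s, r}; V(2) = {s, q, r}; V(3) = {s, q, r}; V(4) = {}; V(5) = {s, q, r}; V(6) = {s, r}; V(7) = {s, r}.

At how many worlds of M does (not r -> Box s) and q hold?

Recall that Box ψ holds at a world iff ψ holds at every accessible world, and Dia ψ holds iff ψ holds at some accessible world.
Let φ = (not r -> Box s) and q. Evaluate φ at each world:
  0 (successors {2, 3, 4, 5}): φ is false.
  1 (successors {1, 3, 5}): φ is false.
  2 (successors {3, 7}): φ is true.
  3 (successors {3, 4, 7}): φ is true.
  4 (successors {3, 6}): φ is false.
  5 (successors {0, 4, 5}): φ is true.
  6 (successors {1, 3, 6}): φ is false.
  7 (successors {1, 2, 3, 5}): φ is false.
For instance, at 7:
  At 7: not r -> Box s is true, q is false, so (not r -> Box s) and q is false.
    At 7: not r is false, Box s is true, so not r -> Box s is true.
      At 7: Box s requires s at every successor {1, 2, 3, 5}.
        At 1: s is true.
        At 2: s is true.
        At 3: s is true.
        At 5: s is true.
      So Box s is true at 7.
Satisfying worlds: {2, 3, 5}

3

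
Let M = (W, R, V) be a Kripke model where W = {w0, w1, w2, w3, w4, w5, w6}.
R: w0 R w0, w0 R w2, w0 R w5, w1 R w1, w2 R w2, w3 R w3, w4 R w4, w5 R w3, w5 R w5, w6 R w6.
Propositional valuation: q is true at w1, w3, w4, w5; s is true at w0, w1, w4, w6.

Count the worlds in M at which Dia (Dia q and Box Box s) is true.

2

Let φ = Dia (Dia q and Box Box s). Evaluate φ at each world:
  w0 (successors {w0, w2, w5}): φ is false.
  w1 (successors {w1}): φ is true.
  w2 (successors {w2}): φ is false.
  w3 (successors {w3}): φ is false.
  w4 (successors {w4}): φ is true.
  w5 (successors {w3, w5}): φ is false.
  w6 (successors {w6}): φ is false.
For instance, at w2:
  At w2: Dia (Dia q and Box Box s) requires Dia q and Box Box s at some successor in {w2}.
    At w2: Dia q and Box Box s is false.
  So Dia (Dia q and Box Box s) is false at w2.
Satisfying worlds: {w1, w4}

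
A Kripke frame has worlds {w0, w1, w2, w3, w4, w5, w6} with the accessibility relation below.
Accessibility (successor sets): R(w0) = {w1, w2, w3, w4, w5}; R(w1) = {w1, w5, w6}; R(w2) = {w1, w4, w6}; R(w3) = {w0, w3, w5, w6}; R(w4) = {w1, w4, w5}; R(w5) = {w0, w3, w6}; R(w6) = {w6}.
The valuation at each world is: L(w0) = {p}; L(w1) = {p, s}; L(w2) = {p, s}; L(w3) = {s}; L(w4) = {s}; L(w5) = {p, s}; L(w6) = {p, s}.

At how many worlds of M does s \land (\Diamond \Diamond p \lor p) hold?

Let φ = s \land (\Diamond \Diamond p \lor p). Evaluate φ at each world:
  w0 (successors {w1, w2, w3, w4, w5}): φ is false.
  w1 (successors {w1, w5, w6}): φ is true.
  w2 (successors {w1, w4, w6}): φ is true.
  w3 (successors {w0, w3, w5, w6}): φ is true.
  w4 (successors {w1, w4, w5}): φ is true.
  w5 (successors {w0, w3, w6}): φ is true.
  w6 (successors {w6}): φ is true.
For instance, at w4:
  At w4: s is true, \Diamond \Diamond p \lor p is true, so s \land (\Diamond \Diamond p \lor p) is true.
    At w4: \Diamond \Diamond p is true, p is false, so \Diamond \Diamond p \lor p is true.
      At w4: \Diamond \Diamond p requires \Diamond p at some successor in {w1, w4, w5}.
        \Diamond p holds at w1, so \Diamond \Diamond p is true at w4.
Satisfying worlds: {w1, w2, w3, w4, w5, w6}

6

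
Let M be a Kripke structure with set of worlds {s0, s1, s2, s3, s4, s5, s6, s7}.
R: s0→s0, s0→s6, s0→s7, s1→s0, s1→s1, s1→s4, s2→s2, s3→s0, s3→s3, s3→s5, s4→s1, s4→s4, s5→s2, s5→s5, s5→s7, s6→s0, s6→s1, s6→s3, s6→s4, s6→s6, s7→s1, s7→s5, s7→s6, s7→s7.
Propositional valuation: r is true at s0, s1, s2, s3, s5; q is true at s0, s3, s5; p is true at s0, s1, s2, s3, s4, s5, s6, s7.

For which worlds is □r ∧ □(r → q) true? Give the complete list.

s3

Let φ = □r ∧ □(r → q). Evaluate φ at each world:
  s0 (successors {s0, s6, s7}): φ is false.
  s1 (successors {s0, s1, s4}): φ is false.
  s2 (successors {s2}): φ is false.
  s3 (successors {s0, s3, s5}): φ is true.
  s4 (successors {s1, s4}): φ is false.
  s5 (successors {s2, s5, s7}): φ is false.
  s6 (successors {s0, s1, s3, s4, s6}): φ is false.
  s7 (successors {s1, s5, s6, s7}): φ is false.
For instance, at s4:
  At s4: □r is false, □(r → q) is false, so □r ∧ □(r → q) is false.
    At s4: □r requires r at every successor {s1, s4}.
      r fails at s4, so □r is false at s4.
    At s4: □(r → q) requires r → q at every successor {s1, s4}.
      r → q fails at s1, so □(r → q) is false at s4.
Satisfying worlds: {s3}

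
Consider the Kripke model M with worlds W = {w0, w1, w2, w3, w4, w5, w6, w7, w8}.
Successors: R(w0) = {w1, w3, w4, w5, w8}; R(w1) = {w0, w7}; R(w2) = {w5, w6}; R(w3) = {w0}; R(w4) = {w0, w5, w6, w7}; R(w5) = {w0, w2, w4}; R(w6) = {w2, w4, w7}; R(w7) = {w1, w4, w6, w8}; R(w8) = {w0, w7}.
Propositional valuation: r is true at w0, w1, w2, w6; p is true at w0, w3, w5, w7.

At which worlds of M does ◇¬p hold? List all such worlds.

w0, w2, w4, w5, w6, w7

Let φ = ◇¬p. Evaluate φ at each world:
  w0 (successors {w1, w3, w4, w5, w8}): φ is true.
  w1 (successors {w0, w7}): φ is false.
  w2 (successors {w5, w6}): φ is true.
  w3 (successors {w0}): φ is false.
  w4 (successors {w0, w5, w6, w7}): φ is true.
  w5 (successors {w0, w2, w4}): φ is true.
  w6 (successors {w2, w4, w7}): φ is true.
  w7 (successors {w1, w4, w6, w8}): φ is true.
  w8 (successors {w0, w7}): φ is false.
For instance, at w7:
  At w7: ◇¬p requires ¬p at some successor in {w1, w4, w6, w8}.
    ¬p holds at w1, so ◇¬p is true at w7.
Satisfying worlds: {w0, w2, w4, w5, w6, w7}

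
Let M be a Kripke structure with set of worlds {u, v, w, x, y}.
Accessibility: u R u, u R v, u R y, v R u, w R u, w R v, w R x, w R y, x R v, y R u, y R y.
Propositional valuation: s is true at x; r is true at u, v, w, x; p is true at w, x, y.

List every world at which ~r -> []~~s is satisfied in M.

Let φ = ~r -> []~~s. Evaluate φ at each world:
  u (successors {u, v, y}): φ is true.
  v (successors {u}): φ is true.
  w (successors {u, v, x, y}): φ is true.
  x (successors {v}): φ is true.
  y (successors {u, y}): φ is false.
For instance, at y:
  At y: ~r is true, []~~s is false, so ~r -> []~~s is false.
    At y: []~~s requires ~~s at every successor {u, y}.
      ~~s fails at u, so []~~s is false at y.
Satisfying worlds: {u, v, w, x}

u, v, w, x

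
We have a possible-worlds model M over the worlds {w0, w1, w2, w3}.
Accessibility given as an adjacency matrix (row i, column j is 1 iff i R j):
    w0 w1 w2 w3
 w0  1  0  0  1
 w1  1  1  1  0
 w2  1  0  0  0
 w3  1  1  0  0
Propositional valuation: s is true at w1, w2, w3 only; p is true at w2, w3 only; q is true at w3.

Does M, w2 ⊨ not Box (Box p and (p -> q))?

Recall that Box ψ holds at a world iff ψ holds at every accessible world, and Dia ψ holds iff ψ holds at some accessible world.
At w2: Box (Box p and (p -> q)) is false, so not Box (Box p and (p -> q)) is true.
  At w2: Box (Box p and (p -> q)) requires Box p and (p -> q) at every successor {w0}.
    Box p and (p -> q) fails at w0, so Box (Box p and (p -> q)) is false at w2.
      At w0: Box p is false, p -> q is true, so Box p and (p -> q) is false.

Yes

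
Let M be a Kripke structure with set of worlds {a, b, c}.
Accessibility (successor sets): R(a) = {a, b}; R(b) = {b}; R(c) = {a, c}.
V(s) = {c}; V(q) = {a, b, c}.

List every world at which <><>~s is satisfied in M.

Let φ = <><>~s. Evaluate φ at each world:
  a (successors {a, b}): φ is true.
  b (successors {b}): φ is true.
  c (successors {a, c}): φ is true.
For instance, at c:
  At c: <><>~s requires <>~s at some successor in {a, c}.
    <>~s holds at a, so <><>~s is true at c.
      At a: <>~s requires ~s at some successor in {a, b}.
        ~s holds at a, so <>~s is true at a.
Satisfying worlds: {a, b, c}

a, b, c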